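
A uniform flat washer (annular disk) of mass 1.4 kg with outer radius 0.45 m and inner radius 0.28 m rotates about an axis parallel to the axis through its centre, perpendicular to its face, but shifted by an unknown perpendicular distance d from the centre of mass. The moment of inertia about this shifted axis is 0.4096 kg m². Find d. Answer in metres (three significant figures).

About the centre-of-mass axis, I_cm = (1/2)M(R²+r²) = (1/2)(1.4)[(0.45)² + (0.28)²] = 0.19663 kg m².
Parallel axis theorem: I = I_cm + Md², so Md² = 0.4096 − 0.19663 = 0.21297 kg m².
d = √(0.21297 / 1.4) = 0.39003 m.

0.390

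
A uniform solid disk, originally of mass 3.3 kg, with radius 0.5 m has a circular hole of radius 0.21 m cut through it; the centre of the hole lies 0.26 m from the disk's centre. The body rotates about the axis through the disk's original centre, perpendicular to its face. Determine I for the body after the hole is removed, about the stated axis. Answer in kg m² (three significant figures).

0.360

Unpierced body about its centre: I₀ = (1/2)MR² = (1/2)(3.3)(0.5)² = 0.4125 kg m².
The removed disk has mass m = M·(r/R)² = (3.3)(0.21/0.5)² = 0.58212 kg (same uniform areal density).
Its moment of inertia about the rotation axis (parallel-axis theorem): I_hole = (1/2)mr² + md² = (1/2)(0.58212)(0.21)² + (0.58212)(0.26)² = 0.052187 kg m².
Treating the hole as negative mass, I = I₀ − I_hole = 0.4125 − 0.052187 = 0.36031 kg m².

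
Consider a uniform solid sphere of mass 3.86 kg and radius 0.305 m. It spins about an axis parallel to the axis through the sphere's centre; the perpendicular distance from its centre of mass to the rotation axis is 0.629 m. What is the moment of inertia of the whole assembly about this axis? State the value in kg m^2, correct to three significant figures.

I_cm = (2/5)MR² = (2/5)(3.86)(0.305)² = 0.14363 kg m^2; centre at d = 0.629 m, so I = I_cm + Md² gives I = 0.14363 + (3.86)(0.629)² = 1.6708 kg m^2.

1.67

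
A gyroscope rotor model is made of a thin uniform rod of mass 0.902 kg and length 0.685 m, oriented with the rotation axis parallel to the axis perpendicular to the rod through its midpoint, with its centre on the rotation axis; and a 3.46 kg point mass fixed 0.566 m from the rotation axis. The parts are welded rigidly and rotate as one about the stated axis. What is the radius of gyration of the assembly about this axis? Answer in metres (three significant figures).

Thin rod: I_cm = (1/12)ML² = (1/12)(0.902)(0.685)² = 0.03527 kg m²; axis through the centre, so I = 0.03527 kg m².
Point mass: I_cm = 0; centre at d = 0.566 m, so the parallel axis theorem gives I = 0 + (3.46)(0.566)² = 1.1084 kg m².
Total I = 1.1437 kg m²; total mass M = 4.362 kg.
k = √(I/M) = √(1.1437/4.362) = 0.51205 m.

0.512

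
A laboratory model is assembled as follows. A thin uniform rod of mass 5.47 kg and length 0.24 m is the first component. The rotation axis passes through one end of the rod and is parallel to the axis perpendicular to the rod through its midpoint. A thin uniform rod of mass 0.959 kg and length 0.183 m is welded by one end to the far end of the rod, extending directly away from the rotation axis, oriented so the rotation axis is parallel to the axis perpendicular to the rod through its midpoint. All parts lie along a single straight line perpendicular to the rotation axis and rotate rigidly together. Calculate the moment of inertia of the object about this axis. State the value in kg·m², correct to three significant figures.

0.213

Thin rod: I_cm = (1/12)ML² = (1/12)(5.47)(0.24)² = 0.026256 kg·m²; centre at d = 0.12 m, so the parallel axis theorem gives I = 0.026256 + (5.47)(0.12)² = 0.10502 kg·m².
Thin rod: I_cm = (1/12)ML² = (1/12)(0.959)(0.183)² = 0.0026763 kg·m²; centre at d = 0.12 + 0.12 + 0.0915 = 0.3315 m, so the parallel axis theorem gives I = 0.0026763 + (0.959)(0.3315)² = 0.10806 kg·m².
Total I = 0.10502 + 0.10806 = 0.21309 kg·m².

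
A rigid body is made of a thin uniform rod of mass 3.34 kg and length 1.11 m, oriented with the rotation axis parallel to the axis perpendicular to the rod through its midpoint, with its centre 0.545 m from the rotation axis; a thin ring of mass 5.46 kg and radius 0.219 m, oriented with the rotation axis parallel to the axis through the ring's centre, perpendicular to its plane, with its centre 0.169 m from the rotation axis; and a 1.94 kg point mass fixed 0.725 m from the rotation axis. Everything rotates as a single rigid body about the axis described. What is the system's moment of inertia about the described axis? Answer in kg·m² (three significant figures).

2.77

Thin rod: I_cm = (1/12)ML² = (1/12)(3.34)(1.11)² = 0.34293 kg·m²; centre at d = 0.545 m, so I = I_cm + Md² gives I = 0.34293 + (3.34)(0.545)² = 1.335 kg·m².
Thin ring: I_cm = MR² = (5.46)(0.219)² = 0.26187 kg·m²; centre at d = 0.169 m, so I = I_cm + Md² gives I = 0.26187 + (5.46)(0.169)² = 0.41781 kg·m².
Point mass: I_cm = 0; centre at d = 0.725 m, so I = I_cm + Md² gives I = 0 + (1.94)(0.725)² = 1.0197 kg·m².
Total I = 1.335 + 0.41781 + 1.0197 = 2.7725 kg·m².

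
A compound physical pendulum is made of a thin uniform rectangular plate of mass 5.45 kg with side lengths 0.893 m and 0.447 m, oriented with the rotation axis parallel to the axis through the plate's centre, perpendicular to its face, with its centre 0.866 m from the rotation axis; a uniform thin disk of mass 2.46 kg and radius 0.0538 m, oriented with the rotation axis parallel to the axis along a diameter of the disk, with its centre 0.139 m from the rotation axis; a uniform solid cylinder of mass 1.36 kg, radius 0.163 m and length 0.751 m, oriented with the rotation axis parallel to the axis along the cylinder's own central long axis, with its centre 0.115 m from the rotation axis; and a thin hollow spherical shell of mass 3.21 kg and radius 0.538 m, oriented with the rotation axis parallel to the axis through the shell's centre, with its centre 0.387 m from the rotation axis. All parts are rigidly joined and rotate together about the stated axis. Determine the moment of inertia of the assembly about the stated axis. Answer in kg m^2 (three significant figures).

Rectangular plate: I_cm = (1/12)M(a²+b²) = (1/12)(5.45)[(0.893)² + (0.447)²] = 0.45292 kg m^2; centre at d = 0.866 m, so the parallel axis theorem gives I = 0.45292 + (5.45)(0.866)² = 4.5402 kg m^2.
Thin disk: I_cm = (1/4)MR² = (1/4)(2.46)(0.0538)² = 0.0017801 kg m^2; centre at d = 0.139 m, so the parallel axis theorem gives I = 0.0017801 + (2.46)(0.139)² = 0.04931 kg m^2.
Solid cylinder: I_cm = (1/2)MR² = (1/2)(1.36)(0.163)² = 0.018067 kg m^2; centre at d = 0.115 m, so the parallel axis theorem gives I = 0.018067 + (1.36)(0.115)² = 0.036053 kg m^2.
Spherical shell: I_cm = (2/3)MR² = (2/3)(3.21)(0.538)² = 0.61941 kg m^2; centre at d = 0.387 m, so the parallel axis theorem gives I = 0.61941 + (3.21)(0.387)² = 1.1002 kg m^2.
Total I = 4.5402 + 0.04931 + 0.036053 + 1.1002 = 5.7257 kg m^2.

5.73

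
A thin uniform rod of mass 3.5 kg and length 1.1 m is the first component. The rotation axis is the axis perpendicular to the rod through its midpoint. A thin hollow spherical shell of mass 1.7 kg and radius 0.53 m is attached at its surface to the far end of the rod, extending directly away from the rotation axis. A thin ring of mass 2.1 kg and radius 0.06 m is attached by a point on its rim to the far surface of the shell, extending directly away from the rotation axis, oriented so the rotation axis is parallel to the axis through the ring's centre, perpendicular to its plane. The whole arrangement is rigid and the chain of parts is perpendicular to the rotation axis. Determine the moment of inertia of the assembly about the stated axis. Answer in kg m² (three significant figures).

8.52

Thin rod: I_cm = (1/12)ML² = (1/12)(3.5)(1.1)² = 0.35292 kg m²; axis through the centre, so I = 0.35292 kg m².
Spherical shell: I_cm = (2/3)MR² = (2/3)(1.7)(0.53)² = 0.31835 kg m²; centre at d = 0.55 + 0.53 = 1.08 m, so I = I_cm + Md² gives I = 0.31835 + (1.7)(1.08)² = 2.3012 kg m².
Thin ring: I_cm = MR² = (2.1)(0.06)² = 0.00756 kg m²; centre at d = 0.55 + 0.53 + 0.53 + 0.06 = 1.67 m, so I = I_cm + Md² gives I = 0.00756 + (2.1)(1.67)² = 5.8643 kg m².
Total I = 0.35292 + 2.3012 + 5.8643 = 8.5184 kg m².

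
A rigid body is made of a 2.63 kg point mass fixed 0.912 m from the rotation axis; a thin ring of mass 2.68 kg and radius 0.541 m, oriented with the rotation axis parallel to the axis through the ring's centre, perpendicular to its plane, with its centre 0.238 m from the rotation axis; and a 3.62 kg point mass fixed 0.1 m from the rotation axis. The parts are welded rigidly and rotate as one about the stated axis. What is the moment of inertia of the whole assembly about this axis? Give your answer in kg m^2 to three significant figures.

Point mass: I_cm = 0; centre at d = 0.912 m, so the parallel axis theorem gives I = 0 + (2.63)(0.912)² = 2.1875 kg m^2.
Thin ring: I_cm = MR² = (2.68)(0.541)² = 0.78439 kg m^2; centre at d = 0.238 m, so the parallel axis theorem gives I = 0.78439 + (2.68)(0.238)² = 0.93619 kg m^2.
Point mass: I_cm = 0; centre at d = 0.1 m, so the parallel axis theorem gives I = 0 + (3.62)(0.1)² = 0.0362 kg m^2.
Total I = 2.1875 + 0.93619 + 0.0362 = 3.1599 kg m^2.

3.16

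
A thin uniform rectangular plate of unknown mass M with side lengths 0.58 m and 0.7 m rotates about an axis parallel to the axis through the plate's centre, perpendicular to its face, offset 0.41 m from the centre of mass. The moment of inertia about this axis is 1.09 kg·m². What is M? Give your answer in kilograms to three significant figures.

4.60

I = I_cm + Md² = (1/12)M(a²+b²) + Md² = M·[0.0833333·[(0.58)² + (0.7)²] + (0.41)²] = M·0.23697.
So M = 1.09 / 0.23697 = 4.5998 kg.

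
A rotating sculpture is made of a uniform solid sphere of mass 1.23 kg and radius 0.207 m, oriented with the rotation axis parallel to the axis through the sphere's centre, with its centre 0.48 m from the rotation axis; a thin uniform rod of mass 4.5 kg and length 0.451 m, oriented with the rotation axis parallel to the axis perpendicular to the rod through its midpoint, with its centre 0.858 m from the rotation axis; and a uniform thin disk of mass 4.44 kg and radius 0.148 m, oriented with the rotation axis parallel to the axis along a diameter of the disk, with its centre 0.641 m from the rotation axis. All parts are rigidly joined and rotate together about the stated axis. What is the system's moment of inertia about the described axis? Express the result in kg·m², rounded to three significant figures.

5.54

Solid sphere: I_cm = (2/5)MR² = (2/5)(1.23)(0.207)² = 0.021082 kg·m²; centre at d = 0.48 m, so the parallel axis theorem gives I = 0.021082 + (1.23)(0.48)² = 0.30447 kg·m².
Thin rod: I_cm = (1/12)ML² = (1/12)(4.5)(0.451)² = 0.076275 kg·m²; centre at d = 0.858 m, so the parallel axis theorem gives I = 0.076275 + (4.5)(0.858)² = 3.389 kg·m².
Thin disk: I_cm = (1/4)MR² = (1/4)(4.44)(0.148)² = 0.024313 kg·m²; centre at d = 0.641 m, so the parallel axis theorem gives I = 0.024313 + (4.44)(0.641)² = 1.8486 kg·m².
Total I = 0.30447 + 3.389 + 1.8486 = 5.5421 kg·m².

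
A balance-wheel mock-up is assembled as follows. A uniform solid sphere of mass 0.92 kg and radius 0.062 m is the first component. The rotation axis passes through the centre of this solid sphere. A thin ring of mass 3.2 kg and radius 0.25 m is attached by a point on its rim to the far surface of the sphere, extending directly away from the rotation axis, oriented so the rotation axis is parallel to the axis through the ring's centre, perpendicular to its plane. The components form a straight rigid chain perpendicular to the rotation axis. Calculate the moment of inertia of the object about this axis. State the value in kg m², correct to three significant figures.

0.513

Solid sphere: I_cm = (2/5)MR² = (2/5)(0.92)(0.062)² = 0.0014146 kg m²; axis through the centre, so I = 0.0014146 kg m².
Thin ring: I_cm = MR² = (3.2)(0.25)² = 0.2 kg m²; centre at d = 0.062 + 0.25 = 0.312 m, so I = I_cm + Md² gives I = 0.2 + (3.2)(0.312)² = 0.5115 kg m².
Total I = 0.0014146 + 0.5115 = 0.51292 kg m².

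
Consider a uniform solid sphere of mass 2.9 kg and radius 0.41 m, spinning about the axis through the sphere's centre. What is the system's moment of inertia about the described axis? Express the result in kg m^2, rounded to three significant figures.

0.195

I_cm = (2/5)MR² = (2/5)(2.9)(0.41)² = 0.195 kg m^2; axis through the centre, so I = 0.195 kg m^2.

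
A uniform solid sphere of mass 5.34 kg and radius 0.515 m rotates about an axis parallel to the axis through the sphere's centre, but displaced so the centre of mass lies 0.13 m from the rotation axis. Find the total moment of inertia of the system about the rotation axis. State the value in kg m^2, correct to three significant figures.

I_cm = (2/5)MR² = (2/5)(5.34)(0.515)² = 0.56652 kg m^2; centre at d = 0.13 m, so I = I_cm + Md² gives I = 0.56652 + (5.34)(0.13)² = 0.65677 kg m^2.

0.657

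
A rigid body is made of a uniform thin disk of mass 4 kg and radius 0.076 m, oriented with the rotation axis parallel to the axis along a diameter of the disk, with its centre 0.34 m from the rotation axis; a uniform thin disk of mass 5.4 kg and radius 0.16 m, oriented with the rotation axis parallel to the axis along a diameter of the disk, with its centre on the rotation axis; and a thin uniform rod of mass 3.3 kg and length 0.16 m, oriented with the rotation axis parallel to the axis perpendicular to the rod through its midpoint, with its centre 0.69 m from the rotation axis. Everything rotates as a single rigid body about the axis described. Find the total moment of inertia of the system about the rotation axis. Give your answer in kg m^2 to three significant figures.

2.08

Thin disk: I_cm = (1/4)MR² = (1/4)(4)(0.076)² = 0.005776 kg m^2; centre at d = 0.34 m, so the parallel axis theorem gives I = 0.005776 + (4)(0.34)² = 0.46818 kg m^2.
Thin disk: I_cm = (1/4)MR² = (1/4)(5.4)(0.16)² = 0.03456 kg m^2; axis through the centre, so I = 0.03456 kg m^2.
Thin rod: I_cm = (1/12)ML² = (1/12)(3.3)(0.16)² = 0.00704 kg m^2; centre at d = 0.69 m, so the parallel axis theorem gives I = 0.00704 + (3.3)(0.69)² = 1.5782 kg m^2.
Total I = 0.46818 + 0.03456 + 1.5782 = 2.0809 kg m^2.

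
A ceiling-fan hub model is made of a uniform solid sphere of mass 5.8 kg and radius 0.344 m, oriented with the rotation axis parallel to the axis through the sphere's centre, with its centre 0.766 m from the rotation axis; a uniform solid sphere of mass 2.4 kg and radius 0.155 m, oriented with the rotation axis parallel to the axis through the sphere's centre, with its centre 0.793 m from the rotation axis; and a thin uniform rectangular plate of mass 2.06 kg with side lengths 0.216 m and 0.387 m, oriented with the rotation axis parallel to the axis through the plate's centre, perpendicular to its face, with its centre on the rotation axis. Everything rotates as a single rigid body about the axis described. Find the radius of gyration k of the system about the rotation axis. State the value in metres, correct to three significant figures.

Solid sphere: I_cm = (2/5)MR² = (2/5)(5.8)(0.344)² = 0.27454 kg m^2; centre at d = 0.766 m, so I = I_cm + Md² gives I = 0.27454 + (5.8)(0.766)² = 3.6777 kg m^2.
Solid sphere: I_cm = (2/5)MR² = (2/5)(2.4)(0.155)² = 0.023064 kg m^2; centre at d = 0.793 m, so I = I_cm + Md² gives I = 0.023064 + (2.4)(0.793)² = 1.5323 kg m^2.
Rectangular plate: I_cm = (1/12)M(a²+b²) = (1/12)(2.06)[(0.216)² + (0.387)²] = 0.03372 kg m^2; axis through the centre, so I = 0.03372 kg m^2.
Total I = 5.2437 kg m^2; total mass M = 10.26 kg.
k = √(I/M) = √(5.2437/10.26) = 0.7149 m.

0.715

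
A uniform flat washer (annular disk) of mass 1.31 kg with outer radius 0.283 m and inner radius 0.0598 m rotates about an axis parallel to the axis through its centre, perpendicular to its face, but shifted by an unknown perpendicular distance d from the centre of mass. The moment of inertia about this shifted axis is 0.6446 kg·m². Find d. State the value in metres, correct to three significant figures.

About the centre-of-mass axis, I_cm = (1/2)M(R²+r²) = (1/2)(1.31)[(0.283)² + (0.0598)²] = 0.054801 kg·m².
Parallel axis theorem: I = I_cm + Md², so Md² = 0.6446 − 0.054801 = 0.5898 kg·m².
d = √(0.5898 / 1.31) = 0.67099 m.

0.671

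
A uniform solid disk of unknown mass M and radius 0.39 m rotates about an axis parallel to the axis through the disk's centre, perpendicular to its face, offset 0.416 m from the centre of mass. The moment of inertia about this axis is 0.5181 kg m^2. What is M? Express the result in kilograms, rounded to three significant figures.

I = I_cm + Md² = (1/2)MR² + Md² = M·[0.5·(0.39)² + (0.416)²] = M·0.24911.
So M = 0.5181 / 0.24911 = 2.0798 kg.

2.08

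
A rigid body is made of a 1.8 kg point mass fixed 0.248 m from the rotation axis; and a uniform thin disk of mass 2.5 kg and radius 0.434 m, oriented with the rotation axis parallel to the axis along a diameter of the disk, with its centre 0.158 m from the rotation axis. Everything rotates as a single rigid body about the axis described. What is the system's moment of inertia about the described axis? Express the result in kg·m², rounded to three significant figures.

Point mass: I_cm = 0; centre at d = 0.248 m, so I = I_cm + Md² gives I = 0 + (1.8)(0.248)² = 0.11071 kg·m².
Thin disk: I_cm = (1/4)MR² = (1/4)(2.5)(0.434)² = 0.11772 kg·m²; centre at d = 0.158 m, so I = I_cm + Md² gives I = 0.11772 + (2.5)(0.158)² = 0.18013 kg·m².
Total I = 0.11071 + 0.18013 = 0.29084 kg·m².

0.291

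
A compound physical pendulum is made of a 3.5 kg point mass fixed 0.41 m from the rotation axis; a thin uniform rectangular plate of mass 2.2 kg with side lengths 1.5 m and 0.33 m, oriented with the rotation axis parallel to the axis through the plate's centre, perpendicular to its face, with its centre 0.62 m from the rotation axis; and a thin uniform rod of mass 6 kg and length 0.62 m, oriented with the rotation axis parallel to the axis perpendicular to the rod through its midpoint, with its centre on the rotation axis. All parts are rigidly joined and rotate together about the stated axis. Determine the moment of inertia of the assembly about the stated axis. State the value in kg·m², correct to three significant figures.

2.06

Point mass: I_cm = 0; centre at d = 0.41 m, so the parallel axis theorem gives I = 0 + (3.5)(0.41)² = 0.58835 kg·m².
Rectangular plate: I_cm = (1/12)M(a²+b²) = (1/12)(2.2)[(1.5)² + (0.33)²] = 0.43247 kg·m²; centre at d = 0.62 m, so the parallel axis theorem gives I = 0.43247 + (2.2)(0.62)² = 1.2781 kg·m².
Thin rod: I_cm = (1/12)ML² = (1/12)(6)(0.62)² = 0.1922 kg·m²; axis through the centre, so I = 0.1922 kg·m².
Total I = 0.58835 + 1.2781 + 0.1922 = 2.0587 kg·m².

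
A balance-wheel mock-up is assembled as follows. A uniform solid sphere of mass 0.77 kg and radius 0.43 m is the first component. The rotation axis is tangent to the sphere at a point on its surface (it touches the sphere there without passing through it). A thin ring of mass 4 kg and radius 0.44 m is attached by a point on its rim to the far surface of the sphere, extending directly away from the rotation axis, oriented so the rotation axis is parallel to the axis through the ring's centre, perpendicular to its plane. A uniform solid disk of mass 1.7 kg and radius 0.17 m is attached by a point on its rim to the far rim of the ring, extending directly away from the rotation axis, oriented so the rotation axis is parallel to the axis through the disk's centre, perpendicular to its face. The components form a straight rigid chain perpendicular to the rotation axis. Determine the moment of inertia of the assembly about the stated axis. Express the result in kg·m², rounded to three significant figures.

Solid sphere: I_cm = (2/5)MR² = (2/5)(0.77)(0.43)² = 0.056949 kg·m²; centre at d = 0.43 m, so I = I_cm + Md² gives I = 0.056949 + (0.77)(0.43)² = 0.19932 kg·m².
Thin ring: I_cm = MR² = (4)(0.44)² = 0.7744 kg·m²; centre at d = 0.43 + 0.43 + 0.44 = 1.3 m, so I = I_cm + Md² gives I = 0.7744 + (4)(1.3)² = 7.5344 kg·m².
Solid disk: I_cm = (1/2)MR² = (1/2)(1.7)(0.17)² = 0.024565 kg·m²; centre at d = 0.43 + 0.43 + 0.44 + 0.44 + 0.17 = 1.91 m, so I = I_cm + Md² gives I = 0.024565 + (1.7)(1.91)² = 6.2263 kg·m².
Total I = 0.19932 + 7.5344 + 6.2263 = 13.96 kg·m².

14.0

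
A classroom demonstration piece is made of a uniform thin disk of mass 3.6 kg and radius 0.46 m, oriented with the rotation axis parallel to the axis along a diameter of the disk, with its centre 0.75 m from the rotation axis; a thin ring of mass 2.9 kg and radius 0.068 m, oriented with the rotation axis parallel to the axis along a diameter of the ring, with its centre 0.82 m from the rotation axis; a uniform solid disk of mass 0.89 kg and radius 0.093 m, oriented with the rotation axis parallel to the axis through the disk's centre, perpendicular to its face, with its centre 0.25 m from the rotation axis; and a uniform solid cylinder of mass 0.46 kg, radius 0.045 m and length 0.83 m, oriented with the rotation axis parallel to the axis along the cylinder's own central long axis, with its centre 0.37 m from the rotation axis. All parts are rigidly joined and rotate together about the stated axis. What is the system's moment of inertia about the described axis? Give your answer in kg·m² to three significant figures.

Thin disk: I_cm = (1/4)MR² = (1/4)(3.6)(0.46)² = 0.19044 kg·m²; centre at d = 0.75 m, so I = I_cm + Md² gives I = 0.19044 + (3.6)(0.75)² = 2.2154 kg·m².
Thin ring: I_cm = (1/2)MR² = (1/2)(2.9)(0.068)² = 0.0067048 kg·m²; centre at d = 0.82 m, so I = I_cm + Md² gives I = 0.0067048 + (2.9)(0.82)² = 1.9567 kg·m².
Solid disk: I_cm = (1/2)MR² = (1/2)(0.89)(0.093)² = 0.0038488 kg·m²; centre at d = 0.25 m, so I = I_cm + Md² gives I = 0.0038488 + (0.89)(0.25)² = 0.059474 kg·m².
Solid cylinder: I_cm = (1/2)MR² = (1/2)(0.46)(0.045)² = 0.00046575 kg·m²; centre at d = 0.37 m, so I = I_cm + Md² gives I = 0.00046575 + (0.46)(0.37)² = 0.06344 kg·m².
Total I = 2.2154 + 1.9567 + 0.059474 + 0.06344 = 4.295 kg·m².

4.30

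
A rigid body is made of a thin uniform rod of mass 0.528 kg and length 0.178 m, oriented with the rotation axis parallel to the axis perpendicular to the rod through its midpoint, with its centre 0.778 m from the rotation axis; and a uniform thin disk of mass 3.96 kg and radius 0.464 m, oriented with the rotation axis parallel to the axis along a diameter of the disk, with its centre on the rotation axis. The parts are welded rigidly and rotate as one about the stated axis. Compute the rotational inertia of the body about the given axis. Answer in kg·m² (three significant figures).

0.534

Thin rod: I_cm = (1/12)ML² = (1/12)(0.528)(0.178)² = 0.0013941 kg·m²; centre at d = 0.778 m, so I = I_cm + Md² gives I = 0.0013941 + (0.528)(0.778)² = 0.32098 kg·m².
Thin disk: I_cm = (1/4)MR² = (1/4)(3.96)(0.464)² = 0.21314 kg·m²; axis through the centre, so I = 0.21314 kg·m².
Total I = 0.32098 + 0.21314 = 0.53413 kg·m².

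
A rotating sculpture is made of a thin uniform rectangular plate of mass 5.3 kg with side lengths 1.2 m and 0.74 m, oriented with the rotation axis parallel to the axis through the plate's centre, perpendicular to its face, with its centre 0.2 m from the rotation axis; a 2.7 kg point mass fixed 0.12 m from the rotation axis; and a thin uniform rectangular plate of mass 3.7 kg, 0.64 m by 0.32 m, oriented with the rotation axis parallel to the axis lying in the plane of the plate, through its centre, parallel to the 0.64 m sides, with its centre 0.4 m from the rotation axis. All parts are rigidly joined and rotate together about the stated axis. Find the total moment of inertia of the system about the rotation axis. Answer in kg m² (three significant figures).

1.75

Rectangular plate: I_cm = (1/12)M(a²+b²) = (1/12)(5.3)[(1.2)² + (0.74)²] = 0.87786 kg m²; centre at d = 0.2 m, so the parallel axis theorem gives I = 0.87786 + (5.3)(0.2)² = 1.0899 kg m².
Point mass: I_cm = 0; centre at d = 0.12 m, so the parallel axis theorem gives I = 0 + (2.7)(0.12)² = 0.03888 kg m².
Rectangular plate: I_cm = (1/12)Mb² = (1/12)(3.7)(0.32)² = 0.031573 kg m²; centre at d = 0.4 m, so the parallel axis theorem gives I = 0.031573 + (3.7)(0.4)² = 0.62357 kg m².
Total I = 1.0899 + 0.03888 + 0.62357 = 1.7523 kg m².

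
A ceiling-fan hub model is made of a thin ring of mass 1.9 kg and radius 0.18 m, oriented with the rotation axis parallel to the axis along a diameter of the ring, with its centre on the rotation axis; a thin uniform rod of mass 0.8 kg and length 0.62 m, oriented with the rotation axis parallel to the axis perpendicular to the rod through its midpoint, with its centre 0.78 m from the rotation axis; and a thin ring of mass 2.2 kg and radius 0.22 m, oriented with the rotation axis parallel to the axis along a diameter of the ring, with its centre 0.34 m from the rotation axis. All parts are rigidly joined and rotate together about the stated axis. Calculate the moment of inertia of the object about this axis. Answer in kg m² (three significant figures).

Thin ring: I_cm = (1/2)MR² = (1/2)(1.9)(0.18)² = 0.03078 kg m²; axis through the centre, so I = 0.03078 kg m².
Thin rod: I_cm = (1/12)ML² = (1/12)(0.8)(0.62)² = 0.025627 kg m²; centre at d = 0.78 m, so the parallel axis theorem gives I = 0.025627 + (0.8)(0.78)² = 0.51235 kg m².
Thin ring: I_cm = (1/2)MR² = (1/2)(2.2)(0.22)² = 0.05324 kg m²; centre at d = 0.34 m, so the parallel axis theorem gives I = 0.05324 + (2.2)(0.34)² = 0.30756 kg m².
Total I = 0.03078 + 0.51235 + 0.30756 = 0.85069 kg m².

0.851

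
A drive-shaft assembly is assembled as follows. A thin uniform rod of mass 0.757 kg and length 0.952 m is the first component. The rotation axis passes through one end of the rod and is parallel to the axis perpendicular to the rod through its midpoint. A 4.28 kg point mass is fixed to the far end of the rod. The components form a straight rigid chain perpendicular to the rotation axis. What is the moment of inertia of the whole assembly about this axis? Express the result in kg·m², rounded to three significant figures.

4.11

Thin rod: I_cm = (1/12)ML² = (1/12)(0.757)(0.952)² = 0.057173 kg·m²; centre at d = 0.476 m, so I = I_cm + Md² gives I = 0.057173 + (0.757)(0.476)² = 0.22869 kg·m².
Point mass: I_cm = 0; centre at d = 0.476 + 0.476 = 0.952 m, so I = I_cm + Md² gives I = 0 + (4.28)(0.952)² = 3.879 kg·m².
Total I = 0.22869 + 3.879 = 4.1077 kg·m².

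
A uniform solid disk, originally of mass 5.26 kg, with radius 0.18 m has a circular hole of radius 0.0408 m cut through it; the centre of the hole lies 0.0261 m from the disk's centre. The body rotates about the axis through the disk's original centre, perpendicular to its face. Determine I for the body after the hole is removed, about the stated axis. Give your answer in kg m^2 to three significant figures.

0.0848

Unpierced body about its centre: I₀ = (1/2)MR² = (1/2)(5.26)(0.18)² = 0.085212 kg m^2.
The removed disk has mass m = M·(r/R)² = (5.26)(0.0408/0.18)² = 0.27025 kg (same uniform areal density).
Its moment of inertia about the rotation axis (parallel-axis theorem): I_hole = (1/2)mr² + md² = (1/2)(0.27025)(0.0408)² + (0.27025)(0.0261)² = 0.00040903 kg m^2.
Treating the hole as negative mass, I = I₀ − I_hole = 0.085212 − 0.00040903 = 0.084803 kg m^2.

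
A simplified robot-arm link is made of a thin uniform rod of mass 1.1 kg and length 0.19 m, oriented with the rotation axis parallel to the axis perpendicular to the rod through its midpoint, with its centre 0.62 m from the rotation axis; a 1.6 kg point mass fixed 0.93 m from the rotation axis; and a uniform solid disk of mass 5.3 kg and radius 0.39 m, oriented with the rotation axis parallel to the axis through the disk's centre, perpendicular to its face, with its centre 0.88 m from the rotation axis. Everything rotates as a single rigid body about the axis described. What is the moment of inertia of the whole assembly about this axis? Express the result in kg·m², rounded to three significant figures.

6.32

Thin rod: I_cm = (1/12)ML² = (1/12)(1.1)(0.19)² = 0.0033092 kg·m²; centre at d = 0.62 m, so I = I_cm + Md² gives I = 0.0033092 + (1.1)(0.62)² = 0.42615 kg·m².
Point mass: I_cm = 0; centre at d = 0.93 m, so I = I_cm + Md² gives I = 0 + (1.6)(0.93)² = 1.3838 kg·m².
Solid disk: I_cm = (1/2)MR² = (1/2)(5.3)(0.39)² = 0.40307 kg·m²; centre at d = 0.88 m, so I = I_cm + Md² gives I = 0.40307 + (5.3)(0.88)² = 4.5074 kg·m².
Total I = 0.42615 + 1.3838 + 4.5074 = 6.3174 kg·m².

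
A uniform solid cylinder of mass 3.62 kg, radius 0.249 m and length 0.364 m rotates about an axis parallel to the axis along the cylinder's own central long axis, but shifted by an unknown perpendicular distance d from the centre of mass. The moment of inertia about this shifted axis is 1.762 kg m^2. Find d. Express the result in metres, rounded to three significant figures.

About the centre-of-mass axis, I_cm = (1/2)MR² = (1/2)(3.62)(0.249)² = 0.11222 kg m^2.
Parallel axis theorem: I = I_cm + Md², so Md² = 1.762 − 0.11222 = 1.6498 kg m^2.
d = √(1.6498 / 3.62) = 0.67509 m.

0.675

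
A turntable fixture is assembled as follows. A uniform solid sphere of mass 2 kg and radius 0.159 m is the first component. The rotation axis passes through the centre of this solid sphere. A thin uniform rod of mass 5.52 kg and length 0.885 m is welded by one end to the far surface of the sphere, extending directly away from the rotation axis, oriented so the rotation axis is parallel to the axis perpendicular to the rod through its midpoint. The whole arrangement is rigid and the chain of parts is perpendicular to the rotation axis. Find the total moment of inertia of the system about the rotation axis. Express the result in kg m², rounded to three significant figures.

2.38

Solid sphere: I_cm = (2/5)MR² = (2/5)(2)(0.159)² = 0.020225 kg m²; axis through the centre, so I = 0.020225 kg m².
Thin rod: I_cm = (1/12)ML² = (1/12)(5.52)(0.885)² = 0.36028 kg m²; centre at d = 0.159 + 0.4425 = 0.6015 m, so I = I_cm + Md² gives I = 0.36028 + (5.52)(0.6015)² = 2.3574 kg m².
Total I = 0.020225 + 2.3574 = 2.3777 kg m².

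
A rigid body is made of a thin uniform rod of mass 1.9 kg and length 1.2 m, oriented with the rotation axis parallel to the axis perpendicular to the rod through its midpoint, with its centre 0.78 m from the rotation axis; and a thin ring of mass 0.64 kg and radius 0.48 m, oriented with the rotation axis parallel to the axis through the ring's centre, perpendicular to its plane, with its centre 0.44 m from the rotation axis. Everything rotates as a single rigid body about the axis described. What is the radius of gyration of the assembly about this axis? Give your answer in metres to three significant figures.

Thin rod: I_cm = (1/12)ML² = (1/12)(1.9)(1.2)² = 0.228 kg m^2; centre at d = 0.78 m, so I = I_cm + Md² gives I = 0.228 + (1.9)(0.78)² = 1.384 kg m^2.
Thin ring: I_cm = MR² = (0.64)(0.48)² = 0.14746 kg m^2; centre at d = 0.44 m, so I = I_cm + Md² gives I = 0.14746 + (0.64)(0.44)² = 0.27136 kg m^2.
Total I = 1.6553 kg m^2; total mass M = 2.54 kg.
k = √(I/M) = √(1.6553/2.54) = 0.80728 m.

0.807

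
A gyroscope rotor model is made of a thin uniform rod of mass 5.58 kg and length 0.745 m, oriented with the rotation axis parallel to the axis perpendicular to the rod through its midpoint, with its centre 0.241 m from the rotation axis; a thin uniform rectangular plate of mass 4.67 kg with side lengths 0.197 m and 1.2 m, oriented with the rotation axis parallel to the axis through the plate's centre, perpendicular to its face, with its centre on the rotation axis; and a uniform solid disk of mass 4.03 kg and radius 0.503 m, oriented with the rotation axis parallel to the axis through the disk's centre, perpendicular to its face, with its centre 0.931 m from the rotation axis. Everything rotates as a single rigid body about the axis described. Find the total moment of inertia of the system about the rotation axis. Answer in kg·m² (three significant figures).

5.16

Thin rod: I_cm = (1/12)ML² = (1/12)(5.58)(0.745)² = 0.25809 kg·m²; centre at d = 0.241 m, so I = I_cm + Md² gives I = 0.25809 + (5.58)(0.241)² = 0.58218 kg·m².
Rectangular plate: I_cm = (1/12)M(a²+b²) = (1/12)(4.67)[(0.197)² + (1.2)²] = 0.5755 kg·m²; axis through the centre, so I = 0.5755 kg·m².
Solid disk: I_cm = (1/2)MR² = (1/2)(4.03)(0.503)² = 0.50981 kg·m²; centre at d = 0.931 m, so I = I_cm + Md² gives I = 0.50981 + (4.03)(0.931)² = 4.0029 kg·m².
Total I = 0.58218 + 0.5755 + 4.0029 = 5.1605 kg·m².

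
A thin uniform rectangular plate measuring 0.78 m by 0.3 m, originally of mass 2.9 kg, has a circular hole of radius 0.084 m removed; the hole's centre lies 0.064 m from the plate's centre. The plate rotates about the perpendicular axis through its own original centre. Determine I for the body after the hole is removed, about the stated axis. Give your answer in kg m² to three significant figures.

Unpierced body about its centre: I₀ = (1/12)M(a²+b²) = (1/12)(2.9)[(0.78)² + (0.3)²] = 0.16878 kg m².
The removed disk has mass m = M·πr²/(ab) = (2.9)·π(0.084)²/(0.78·0.3) = 0.27472 kg (same uniform areal density).
Its moment of inertia about the rotation axis (parallel-axis theorem): I_hole = (1/2)mr² + md² = (1/2)(0.27472)(0.084)² + (0.27472)(0.064)² = 0.0020945 kg m².
Treating the hole as negative mass, I = I₀ − I_hole = 0.16878 − 0.0020945 = 0.16669 kg m².

0.167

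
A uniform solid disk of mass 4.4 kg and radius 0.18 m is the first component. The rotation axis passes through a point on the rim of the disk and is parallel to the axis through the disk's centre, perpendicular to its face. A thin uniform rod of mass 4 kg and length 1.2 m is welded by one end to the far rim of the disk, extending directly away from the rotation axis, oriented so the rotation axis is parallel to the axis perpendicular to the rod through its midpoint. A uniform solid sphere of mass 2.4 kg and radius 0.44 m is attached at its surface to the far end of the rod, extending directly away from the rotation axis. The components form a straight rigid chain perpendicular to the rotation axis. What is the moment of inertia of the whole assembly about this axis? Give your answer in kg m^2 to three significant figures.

Solid disk: I_cm = (1/2)MR² = (1/2)(4.4)(0.18)² = 0.07128 kg m^2; centre at d = 0.18 m, so I = I_cm + Md² gives I = 0.07128 + (4.4)(0.18)² = 0.21384 kg m^2.
Thin rod: I_cm = (1/12)ML² = (1/12)(4)(1.2)² = 0.48 kg m^2; centre at d = 0.18 + 0.18 + 0.6 = 0.96 m, so I = I_cm + Md² gives I = 0.48 + (4)(0.96)² = 4.1664 kg m^2.
Solid sphere: I_cm = (2/5)MR² = (2/5)(2.4)(0.44)² = 0.18586 kg m^2; centre at d = 0.18 + 0.18 + 0.6 + 0.6 + 0.44 = 2 m, so I = I_cm + Md² gives I = 0.18586 + (2.4)(2)² = 9.7859 kg m^2.
Total I = 0.21384 + 4.1664 + 9.7859 = 14.166 kg m^2.

14.2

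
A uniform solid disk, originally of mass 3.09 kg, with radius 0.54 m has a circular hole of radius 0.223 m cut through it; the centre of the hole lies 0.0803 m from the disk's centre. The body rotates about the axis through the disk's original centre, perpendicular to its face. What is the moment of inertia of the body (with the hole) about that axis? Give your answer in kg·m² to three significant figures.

Unpierced body about its centre: I₀ = (1/2)MR² = (1/2)(3.09)(0.54)² = 0.45052 kg·m².
The removed disk has mass m = M·(r/R)² = (3.09)(0.223/0.54)² = 0.52696 kg (same uniform areal density).
Its moment of inertia about the rotation axis (parallel-axis theorem): I_hole = (1/2)mr² + md² = (1/2)(0.52696)(0.223)² + (0.52696)(0.0803)² = 0.016501 kg·m².
Treating the hole as negative mass, I = I₀ − I_hole = 0.45052 − 0.016501 = 0.43402 kg·m².

0.434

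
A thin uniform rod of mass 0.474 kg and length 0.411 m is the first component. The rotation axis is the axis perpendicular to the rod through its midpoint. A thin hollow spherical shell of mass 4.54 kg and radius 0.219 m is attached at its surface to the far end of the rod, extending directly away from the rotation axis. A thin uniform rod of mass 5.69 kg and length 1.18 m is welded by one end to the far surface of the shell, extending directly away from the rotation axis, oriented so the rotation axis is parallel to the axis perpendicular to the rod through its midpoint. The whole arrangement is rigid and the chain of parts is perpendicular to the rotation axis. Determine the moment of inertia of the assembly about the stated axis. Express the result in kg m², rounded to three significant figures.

10.3

Thin rod: I_cm = (1/12)ML² = (1/12)(0.474)(0.411)² = 0.0066724 kg m²; axis through the centre, so I = 0.0066724 kg m².
Spherical shell: I_cm = (2/3)MR² = (2/3)(4.54)(0.219)² = 0.14516 kg m²; centre at d = 0.2055 + 0.219 = 0.4245 m, so the parallel axis theorem gives I = 0.14516 + (4.54)(0.4245)² = 0.96327 kg m².
Thin rod: I_cm = (1/12)ML² = (1/12)(5.69)(1.18)² = 0.66023 kg m²; centre at d = 0.2055 + 0.219 + 0.219 + 0.59 = 1.2335 m, so the parallel axis theorem gives I = 0.66023 + (5.69)(1.2335)² = 9.3177 kg m².
Total I = 0.0066724 + 0.96327 + 9.3177 = 10.288 kg m².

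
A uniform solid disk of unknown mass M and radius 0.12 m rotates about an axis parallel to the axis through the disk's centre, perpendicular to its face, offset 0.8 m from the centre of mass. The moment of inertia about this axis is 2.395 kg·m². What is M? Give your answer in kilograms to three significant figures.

3.70

I = I_cm + Md² = (1/2)MR² + Md² = M·[0.5·(0.12)² + (0.8)²] = M·0.6472.
So M = 2.395 / 0.6472 = 3.7006 kg.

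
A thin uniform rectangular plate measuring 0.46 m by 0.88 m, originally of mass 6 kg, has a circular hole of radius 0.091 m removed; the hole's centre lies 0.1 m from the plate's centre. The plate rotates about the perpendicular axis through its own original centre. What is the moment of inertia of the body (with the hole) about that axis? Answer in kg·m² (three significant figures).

Unpierced body about its centre: I₀ = (1/12)M(a²+b²) = (1/12)(6)[(0.46)² + (0.88)²] = 0.493 kg·m².
The removed disk has mass m = M·πr²/(ab) = (6)·π(0.091)²/(0.46·0.88) = 0.38561 kg (same uniform areal density).
Its moment of inertia about the rotation axis (parallel-axis theorem): I_hole = (1/2)mr² + md² = (1/2)(0.38561)(0.091)² + (0.38561)(0.1)² = 0.0054527 kg·m².
Treating the hole as negative mass, I = I₀ − I_hole = 0.493 − 0.0054527 = 0.48755 kg·m².

0.488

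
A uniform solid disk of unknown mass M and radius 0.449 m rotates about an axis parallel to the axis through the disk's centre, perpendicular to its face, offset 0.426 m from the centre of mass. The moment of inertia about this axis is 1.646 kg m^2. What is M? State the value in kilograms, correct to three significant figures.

I = I_cm + Md² = (1/2)MR² + Md² = M·[0.5·(0.449)² + (0.426)²] = M·0.28228.
So M = 1.646 / 0.28228 = 5.8312 kg.

5.83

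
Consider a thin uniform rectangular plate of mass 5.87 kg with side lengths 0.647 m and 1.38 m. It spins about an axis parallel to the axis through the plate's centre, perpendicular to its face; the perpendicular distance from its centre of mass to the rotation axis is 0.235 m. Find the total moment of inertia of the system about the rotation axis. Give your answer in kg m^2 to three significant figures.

I_cm = (1/12)M(a²+b²) = (1/12)(5.87)[(0.647)² + (1.38)²] = 1.1363 kg m^2; centre at d = 0.235 m, so the parallel axis theorem gives I = 1.1363 + (5.87)(0.235)² = 1.4605 kg m^2.

1.46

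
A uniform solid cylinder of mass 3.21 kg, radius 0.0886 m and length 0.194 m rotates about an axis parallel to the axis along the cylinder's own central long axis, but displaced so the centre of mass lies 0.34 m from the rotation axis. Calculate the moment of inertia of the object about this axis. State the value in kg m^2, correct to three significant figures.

0.384

I_cm = (1/2)MR² = (1/2)(3.21)(0.0886)² = 0.012599 kg m^2; centre at d = 0.34 m, so I = I_cm + Md² gives I = 0.012599 + (3.21)(0.34)² = 0.38368 kg m^2.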